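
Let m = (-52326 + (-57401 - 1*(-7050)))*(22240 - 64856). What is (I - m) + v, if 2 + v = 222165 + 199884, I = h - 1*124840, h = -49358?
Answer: -4375435183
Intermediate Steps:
I = -174198 (I = -49358 - 1*124840 = -49358 - 124840 = -174198)
v = 422047 (v = -2 + (222165 + 199884) = -2 + 422049 = 422047)
m = 4375683032 (m = (-52326 + (-57401 + 7050))*(-42616) = (-52326 - 50351)*(-42616) = -102677*(-42616) = 4375683032)
(I - m) + v = (-174198 - 1*4375683032) + 422047 = (-174198 - 4375683032) + 422047 = -4375857230 + 422047 = -4375435183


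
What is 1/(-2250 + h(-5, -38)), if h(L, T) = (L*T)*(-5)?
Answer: -1/3200 ≈ -0.00031250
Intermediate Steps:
h(L, T) = -5*L*T
1/(-2250 + h(-5, -38)) = 1/(-2250 - 5*(-5)*(-38)) = 1/(-2250 - 950) = 1/(-3200) = -1/3200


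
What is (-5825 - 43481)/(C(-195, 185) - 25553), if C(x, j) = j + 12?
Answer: 24653/12678 ≈ 1.9445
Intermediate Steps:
C(x, j) = 12 + j
(-5825 - 43481)/(C(-195, 185) - 25553) = (-5825 - 43481)/((12 + 185) - 25553) = -49306/(197 - 25553) = -49306/(-25356) = -49306*(-1/25356) = 24653/12678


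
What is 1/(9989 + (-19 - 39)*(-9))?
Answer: 1/10511 ≈ 9.5138e-5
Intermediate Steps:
1/(9989 + (-19 - 39)*(-9)) = 1/(9989 - 58*(-9)) = 1/(9989 + 522) = 1/10511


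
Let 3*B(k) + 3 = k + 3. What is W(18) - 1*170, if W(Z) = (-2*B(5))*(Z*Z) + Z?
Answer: -1232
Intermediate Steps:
B(k) = k/3 (B(k) = -1 + (k + 3)/3 = -1 + (3 + k)/3 = -1 + (1 + k/3) = k/3)
W(Z) = Z - 10*Z²/3 (W(Z) = (-2*5/3)*(Z*Z) + Z = (-2*5/3)*Z² + Z = -10*Z²/3 + Z = Z - 10*Z²/3)
W(18) - 1*170 = (⅓)*18*(3 - 10*18) - 1*170 = (⅓)*18*(3 - 180) - 170 = (⅓)*18*(-177) - 170 = -1062 - 170 = -1232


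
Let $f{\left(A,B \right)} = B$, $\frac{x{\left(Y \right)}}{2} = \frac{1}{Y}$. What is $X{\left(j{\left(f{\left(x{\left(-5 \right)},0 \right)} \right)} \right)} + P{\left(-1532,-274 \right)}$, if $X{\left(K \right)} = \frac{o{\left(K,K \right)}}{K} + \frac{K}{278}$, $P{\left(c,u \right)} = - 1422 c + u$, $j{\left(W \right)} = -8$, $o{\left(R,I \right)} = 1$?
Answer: $\frac{2422191589}{1112} \approx 2.1782 \cdot 10^{6}$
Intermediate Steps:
$x{\left(Y \right)} = \frac{2}{Y}$
$P{\left(c,u \right)} = u - 1422 c$
$X{\left(K \right)} = \frac{1}{K} + \frac{K}{278}$ ($X{\left(K \right)} = 1 \frac{1}{K} + \frac{K}{278} = \frac{1}{K} + K \frac{1}{278} = \frac{1}{K} + \frac{K}{278}$)
$X{\left(j{\left(f{\left(x{\left(-5 \right)},0 \right)} \right)} \right)} + P{\left(-1532,-274 \right)} = \left(\frac{1}{-8} + \frac{1}{278} \left(-8\right)\right) - -2178230 = \left(- \frac{1}{8} - \frac{4}{139}\right) + \left(-274 + 2178504\right) = - \frac{171}{1112} + 2178230 = \frac{2422191589}{1112}$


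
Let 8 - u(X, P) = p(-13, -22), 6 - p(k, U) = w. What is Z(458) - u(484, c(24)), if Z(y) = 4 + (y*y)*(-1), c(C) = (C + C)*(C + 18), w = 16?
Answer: -209778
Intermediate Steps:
c(C) = 2*C*(18 + C) (c(C) = (2*C)*(18 + C) = 2*C*(18 + C))
Z(y) = 4 - y² (Z(y) = 4 + y²*(-1) = 4 - y²)
p(k, U) = -10 (p(k, U) = 6 - 1*16 = 6 - 16 = -10)
u(X, P) = 18 (u(X, P) = 8 - 1*(-10) = 8 + 10 = 18)
Z(458) - u(484, c(24)) = (4 - 1*458²) - 1*18 = (4 - 1*209764) - 18 = (4 - 209764) - 18 = -209760 - 18 = -209778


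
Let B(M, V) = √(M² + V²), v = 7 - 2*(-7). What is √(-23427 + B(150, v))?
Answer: √(-23427 + 3*√2549) ≈ 152.56*I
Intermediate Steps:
v = 21 (v = 7 + 14 = 21)
√(-23427 + B(150, v)) = √(-23427 + √(150² + 21²)) = √(-23427 + √(22500 + 441)) = √(-23427 + √22941) = √(-23427 + 3*√2549)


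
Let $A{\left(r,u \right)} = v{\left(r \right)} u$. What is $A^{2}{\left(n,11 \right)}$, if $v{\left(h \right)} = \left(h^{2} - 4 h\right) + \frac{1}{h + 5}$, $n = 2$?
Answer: $\frac{88209}{49} \approx 1800.2$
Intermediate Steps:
$v{\left(h \right)} = h^{2} + \frac{1}{5 + h} - 4 h$ ($v{\left(h \right)} = \left(h^{2} - 4 h\right) + \frac{1}{5 + h} = h^{2} + \frac{1}{5 + h} - 4 h$)
$A{\left(r,u \right)} = \frac{u \left(1 + r^{2} + r^{3} - 20 r\right)}{5 + r}$ ($A{\left(r,u \right)} = \frac{1 + r^{2} + r^{3} - 20 r}{5 + r} u = \frac{u \left(1 + r^{2} + r^{3} - 20 r\right)}{5 + r}$)
$A^{2}{\left(n,11 \right)} = \left(\frac{11 \left(1 + 2^{2} + 2^{3} - 40\right)}{5 + 2}\right)^{2} = \left(\frac{11 \left(1 + 4 + 8 - 40\right)}{7}\right)^{2} = \left(11 \cdot \frac{1}{7} \left(-27\right)\right)^{2} = \left(- \frac{297}{7}\right)^{2} = \frac{88209}{49}$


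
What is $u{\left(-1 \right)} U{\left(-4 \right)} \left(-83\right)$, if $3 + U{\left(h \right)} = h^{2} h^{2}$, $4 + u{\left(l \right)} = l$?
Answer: $104995$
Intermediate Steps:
$u{\left(l \right)} = -4 + l$
$U{\left(h \right)} = -3 + h^{4}$ ($U{\left(h \right)} = -3 + h^{2} h^{2} = -3 + h^{4}$)
$u{\left(-1 \right)} U{\left(-4 \right)} \left(-83\right) = \left(-4 - 1\right) \left(-3 + \left(-4\right)^{4}\right) \left(-83\right) = - 5 \left(-3 + 256\right) \left(-83\right) = \left(-5\right) 253 \left(-83\right) = \left(-1265\right) \left(-83\right) = 104995$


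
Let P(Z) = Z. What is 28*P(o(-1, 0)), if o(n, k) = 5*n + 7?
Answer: 56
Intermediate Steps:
o(n, k) = 7 + 5*n
28*P(o(-1, 0)) = 28*(7 + 5*(-1)) = 28*(7 - 5) = 28*2 = 56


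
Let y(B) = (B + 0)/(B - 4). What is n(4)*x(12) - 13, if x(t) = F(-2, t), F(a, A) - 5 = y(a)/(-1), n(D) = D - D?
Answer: -13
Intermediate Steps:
n(D) = 0
y(B) = B/(-4 + B)
F(a, A) = 5 - a/(-4 + a) (F(a, A) = 5 + (a/(-4 + a))/(-1) = 5 + (a/(-4 + a))*(-1) = 5 - a/(-4 + a))
x(t) = 14/3 (x(t) = 4*(-5 - 2)/(-4 - 2) = 4*(-7)/(-6) = 4*(-⅙)*(-7) = 14/3)
n(4)*x(12) - 13 = 0*(14/3) - 13 = 0 - 13 = -13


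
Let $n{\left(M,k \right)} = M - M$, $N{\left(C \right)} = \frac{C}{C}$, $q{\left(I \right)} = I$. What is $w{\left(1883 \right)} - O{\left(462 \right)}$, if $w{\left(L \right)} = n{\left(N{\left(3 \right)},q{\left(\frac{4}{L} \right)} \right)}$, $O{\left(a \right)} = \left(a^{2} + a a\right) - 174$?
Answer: $-426714$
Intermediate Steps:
$O{\left(a \right)} = -174 + 2 a^{2}$ ($O{\left(a \right)} = \left(a^{2} + a^{2}\right) - 174 = 2 a^{2} - 174 = -174 + 2 a^{2}$)
$N{\left(C \right)} = 1$
$n{\left(M,k \right)} = 0$
$w{\left(L \right)} = 0$
$w{\left(1883 \right)} - O{\left(462 \right)} = 0 - \left(-174 + 2 \cdot 462^{2}\right) = 0 - \left(-174 + 2 \cdot 213444\right) = 0 - \left(-174 + 426888\right) = 0 - 426714 = -426714$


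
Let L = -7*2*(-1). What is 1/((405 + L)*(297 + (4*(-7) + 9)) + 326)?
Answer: 1/116808 ≈ 8.5611e-6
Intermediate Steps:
L = 14 (L = -14*(-1) = 14)
1/((405 + L)*(297 + (4*(-7) + 9)) + 326) = 1/((405 + 14)*(297 + (4*(-7) + 9)) + 326) = 1/(419*(297 + (-28 + 9)) + 326) = 1/(419*(297 - 19) + 326) = 1/(419*278 + 326) = 1/(116482 + 326) = 1/116808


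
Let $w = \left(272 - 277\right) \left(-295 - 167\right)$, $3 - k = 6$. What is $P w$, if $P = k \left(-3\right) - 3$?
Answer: $13860$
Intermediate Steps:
$k = -3$ ($k = 3 - 6 = -3$)
$w = 2310$ ($w = \left(-5\right) \left(-462\right) = 2310$)
$P = 6$ ($P = \left(-3\right) \left(-3\right) - 3 = 9 - 3 = 6$)
$P w = 6 \cdot 2310 = 13860$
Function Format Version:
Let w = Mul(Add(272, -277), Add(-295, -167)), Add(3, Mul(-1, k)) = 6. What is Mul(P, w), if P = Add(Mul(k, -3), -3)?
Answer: 13860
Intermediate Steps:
k = -3 (k = Add(3, Mul(-1, 6)) = Add(3, -6) = -3)
w = 2310 (w = Mul(-5, -462) = 2310)
P = 6 (P = Add(Mul(-3, -3), -3) = Add(9, -3) = 6)
Mul(P, w) = Mul(6, 2310) = 13860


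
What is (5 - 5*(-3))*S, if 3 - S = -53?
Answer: 1120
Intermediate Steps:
S = 56 (S = 3 - 1*(-53) = 3 + 53 = 56)
(5 - 5*(-3))*S = (5 - 5*(-3))*56 = (5 + 15)*56 = 20*56 = 1120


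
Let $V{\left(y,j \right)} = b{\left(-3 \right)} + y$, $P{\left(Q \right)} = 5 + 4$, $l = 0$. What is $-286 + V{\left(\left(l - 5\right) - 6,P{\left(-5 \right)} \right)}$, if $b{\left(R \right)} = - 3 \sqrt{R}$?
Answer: $-297 - 3 i \sqrt{3} \approx -297.0 - 5.1962 i$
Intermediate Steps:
$P{\left(Q \right)} = 9$
$V{\left(y,j \right)} = y - 3 i \sqrt{3}$ ($V{\left(y,j \right)} = - 3 \sqrt{-3} + y = - 3 i \sqrt{3} + y = y - 3 i \sqrt{3}$)
$-286 + V{\left(\left(l - 5\right) - 6,P{\left(-5 \right)} \right)} = -286 + \left(\left(\left(0 - 5\right) - 6\right) - 3 i \sqrt{3}\right) = -286 - \left(11 + 3 i \sqrt{3}\right) = -297 - 3 i \sqrt{3}$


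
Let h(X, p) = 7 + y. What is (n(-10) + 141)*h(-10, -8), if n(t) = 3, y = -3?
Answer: 576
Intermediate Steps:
h(X, p) = 4 (h(X, p) = 7 - 3 = 4)
(n(-10) + 141)*h(-10, -8) = (3 + 141)*4 = 144*4 = 576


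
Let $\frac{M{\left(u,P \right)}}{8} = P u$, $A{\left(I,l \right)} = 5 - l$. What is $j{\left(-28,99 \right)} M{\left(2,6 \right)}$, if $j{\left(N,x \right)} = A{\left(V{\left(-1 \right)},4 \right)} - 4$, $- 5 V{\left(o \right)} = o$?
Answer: $-288$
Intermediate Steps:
$V{\left(o \right)} = - \frac{o}{5}$
$j{\left(N,x \right)} = -3$ ($j{\left(N,x \right)} = \left(5 - 4\right) - 4 = 1 - 4 = -3$)
$M{\left(u,P \right)} = 8 P u$
$j{\left(-28,99 \right)} M{\left(2,6 \right)} = - 3 \cdot 8 \cdot 6 \cdot 2 = \left(-3\right) 96 = -288$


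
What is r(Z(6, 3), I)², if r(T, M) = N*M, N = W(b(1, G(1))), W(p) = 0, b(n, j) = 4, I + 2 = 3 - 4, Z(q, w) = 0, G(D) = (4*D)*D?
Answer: 0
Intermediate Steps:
G(D) = 4*D²
I = -3 (I = -2 + (3 - 4) = -2 - 1 = -3)
N = 0
r(T, M) = 0 (r(T, M) = 0*M = 0)
r(Z(6, 3), I)² = 0² = 0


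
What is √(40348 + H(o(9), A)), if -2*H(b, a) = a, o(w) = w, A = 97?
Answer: √161198/2 ≈ 200.75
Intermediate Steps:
H(b, a) = -a/2
√(40348 + H(o(9), A)) = √(40348 - ½*97) = √(40348 - 97/2) = √(80599/2) = √161198/2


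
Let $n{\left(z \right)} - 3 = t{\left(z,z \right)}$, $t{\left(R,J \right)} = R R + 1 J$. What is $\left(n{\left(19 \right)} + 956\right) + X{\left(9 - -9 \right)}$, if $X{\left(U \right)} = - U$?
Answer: $1321$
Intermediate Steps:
$t{\left(R,J \right)} = J + R^{2}$ ($t{\left(R,J \right)} = R^{2} + J = J + R^{2}$)
$n{\left(z \right)} = 3 + z + z^{2}$ ($n{\left(z \right)} = 3 + \left(z + z^{2}\right) = 3 + z + z^{2}$)
$\left(n{\left(19 \right)} + 956\right) + X{\left(9 - -9 \right)} = \left(\left(3 + 19 + 19^{2}\right) + 956\right) - \left(9 - -9\right) = \left(\left(3 + 19 + 361\right) + 956\right) - \left(9 + 9\right) = \left(383 + 956\right) - 18 = 1339 - 18 = 1321$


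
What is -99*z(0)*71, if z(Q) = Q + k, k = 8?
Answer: -56232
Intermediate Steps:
z(Q) = 8 + Q (z(Q) = Q + 8 = 8 + Q)
-99*z(0)*71 = -99*(8 + 0)*71 = -99*8*71 = -792*71 = -56232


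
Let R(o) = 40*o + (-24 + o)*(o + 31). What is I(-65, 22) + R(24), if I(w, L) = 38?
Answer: 998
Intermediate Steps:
R(o) = 40*o + (-24 + o)*(31 + o)
I(-65, 22) + R(24) = 38 + (-744 + 24**2 + 47*24) = 38 + (-744 + 576 + 1128) = 38 + 960 = 998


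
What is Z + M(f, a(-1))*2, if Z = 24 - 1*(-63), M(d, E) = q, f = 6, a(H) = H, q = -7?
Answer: 73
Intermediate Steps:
M(d, E) = -7
Z = 87 (Z = 24 + 63 = 87)
Z + M(f, a(-1))*2 = 87 - 7*2 = 87 - 14 = 73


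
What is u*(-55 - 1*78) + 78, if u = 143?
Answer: -18941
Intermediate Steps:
u*(-55 - 1*78) + 78 = 143*(-55 - 1*78) + 78 = 143*(-55 - 78) + 78 = 143*(-133) + 78 = -19019 + 78 = -18941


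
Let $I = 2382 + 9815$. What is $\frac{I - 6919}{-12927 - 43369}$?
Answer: $- \frac{2639}{28148} \approx -0.093754$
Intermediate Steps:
$I = 12197$
$\frac{I - 6919}{-12927 - 43369} = \frac{12197 - 6919}{-12927 - 43369} = \frac{5278}{-56296} = 5278 \left(- \frac{1}{56296}\right) = - \frac{2639}{28148}$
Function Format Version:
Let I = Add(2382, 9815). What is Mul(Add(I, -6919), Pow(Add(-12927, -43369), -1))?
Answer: Rational(-2639, 28148) ≈ -0.093754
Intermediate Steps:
I = 12197
Mul(Add(I, -6919), Pow(Add(-12927, -43369), -1)) = Mul(Add(12197, -6919), Pow(Add(-12927, -43369), -1)) = Mul(5278, Pow(-56296, -1)) = Mul(5278, Rational(-1, 56296)) = Rational(-2639, 28148)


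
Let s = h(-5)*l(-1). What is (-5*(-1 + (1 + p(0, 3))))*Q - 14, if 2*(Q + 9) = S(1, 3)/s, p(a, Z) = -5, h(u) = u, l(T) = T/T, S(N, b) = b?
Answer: -493/2 ≈ -246.50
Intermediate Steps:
l(T) = 1
s = -5 (s = -5*1 = -5)
Q = -93/10 (Q = -9 + (3/(-5))/2 = -9 + (3*(-1/5))/2 = -9 + (1/2)*(-3/5) = -9 - 3/10 = -93/10 ≈ -9.3000)
(-5*(-1 + (1 + p(0, 3))))*Q - 14 = -5*(-1 + (1 - 5))*(-93/10) - 14 = -5*(-1 - 4)*(-93/10) - 14 = -5*(-5)*(-93/10) - 14 = 25*(-93/10) - 14 = -465/2 - 14 = -493/2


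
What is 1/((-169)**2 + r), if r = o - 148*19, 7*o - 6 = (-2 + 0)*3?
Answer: 1/25749 ≈ 3.8836e-5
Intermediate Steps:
o = 0 (o = 6/7 + ((-2 + 0)*3)/7 = 6/7 + (-2*3)/7 = 6/7 + (1/7)*(-6) = 6/7 - 6/7 = 0)
r = -2812 (r = 0 - 148*19 = 0 - 2812 = -2812)
1/((-169)**2 + r) = 1/((-169)**2 - 2812) = 1/(28561 - 2812) = 1/25749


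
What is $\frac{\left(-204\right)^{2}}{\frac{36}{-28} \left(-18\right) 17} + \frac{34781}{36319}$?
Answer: $\frac{34888717}{326871} \approx 106.74$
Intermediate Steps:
$\frac{\left(-204\right)^{2}}{\frac{36}{-28} \left(-18\right) 17} + \frac{34781}{36319} = \frac{41616}{36 \left(- \frac{1}{28}\right) \left(-18\right) 17} + 34781 \cdot \frac{1}{36319} = \frac{41616}{\left(- \frac{9}{7}\right) \left(-18\right) 17} + \frac{34781}{36319} = \frac{41616}{\frac{162}{7} \cdot 17} + \frac{34781}{36319} = \frac{41616}{\frac{2754}{7}} + \frac{34781}{36319} = 41616 \cdot \frac{7}{2754} + \frac{34781}{36319} = \frac{952}{9} + \frac{34781}{36319} = \frac{34888717}{326871}$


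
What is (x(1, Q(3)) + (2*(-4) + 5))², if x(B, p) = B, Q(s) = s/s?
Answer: 4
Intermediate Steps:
Q(s) = 1
(x(1, Q(3)) + (2*(-4) + 5))² = (1 + (2*(-4) + 5))² = (1 + (-8 + 5))² = (1 - 3)² = (-2)² = 4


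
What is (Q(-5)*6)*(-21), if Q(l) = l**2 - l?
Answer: -3780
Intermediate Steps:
(Q(-5)*6)*(-21) = (-5*(-1 - 5)*6)*(-21) = (-5*(-6)*6)*(-21) = (30*6)*(-21) = 180*(-21) = -3780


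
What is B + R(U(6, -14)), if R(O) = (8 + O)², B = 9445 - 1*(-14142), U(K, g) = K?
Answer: 23783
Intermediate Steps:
B = 23587 (B = 9445 + 14142 = 23587)
B + R(U(6, -14)) = 23587 + (8 + 6)² = 23587 + 14² = 23587 + 196 = 23783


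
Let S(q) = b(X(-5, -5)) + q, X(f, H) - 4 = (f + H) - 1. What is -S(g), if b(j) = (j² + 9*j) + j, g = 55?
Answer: -34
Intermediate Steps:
X(f, H) = 3 + H + f (X(f, H) = 4 + ((f + H) - 1) = 4 + ((H + f) - 1) = 4 + (-1 + H + f) = 3 + H + f)
b(j) = j² + 10*j
S(q) = -21 + q (S(q) = (3 - 5 - 5)*(10 + (3 - 5 - 5)) + q = -7*(10 - 7) + q = -7*3 + q = -21 + q)
-S(g) = -(-21 + 55) = -1*34 = -34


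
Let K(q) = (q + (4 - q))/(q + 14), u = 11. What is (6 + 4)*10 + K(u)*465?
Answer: 872/5 ≈ 174.40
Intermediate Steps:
K(q) = 4/(14 + q)
(6 + 4)*10 + K(u)*465 = (6 + 4)*10 + (4/(14 + 11))*465 = 10*10 + (4/25)*465 = 100 + (4*(1/25))*465 = 100 + (4/25)*465 = 100 + 372/5 = 872/5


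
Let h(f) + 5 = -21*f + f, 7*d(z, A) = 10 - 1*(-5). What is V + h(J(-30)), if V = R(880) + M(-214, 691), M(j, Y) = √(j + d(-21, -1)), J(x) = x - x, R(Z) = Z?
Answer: 875 + I*√10381/7 ≈ 875.0 + 14.555*I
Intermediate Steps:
d(z, A) = 15/7 (d(z, A) = (10 - 1*(-5))/7 = (10 + 5)/7 = (⅐)*15 = 15/7)
J(x) = 0
h(f) = -5 - 20*f (h(f) = -5 + (-21*f + f) = -5 - 20*f)
M(j, Y) = √(15/7 + j) (M(j, Y) = √(j + 15/7) = √(15/7 + j))
V = 880 + I*√10381/7 (V = 880 + √(105 + 49*(-214))/7 = 880 + √(105 - 10486)/7 = 880 + √(-10381)/7 = 880 + (I*√10381)/7 = 880 + I*√10381/7 ≈ 880.0 + 14.555*I)
V + h(J(-30)) = (880 + I*√10381/7) + (-5 - 20*0) = (880 + I*√10381/7) + (-5 + 0) = (880 + I*√10381/7) - 5 = 875 + I*√10381/7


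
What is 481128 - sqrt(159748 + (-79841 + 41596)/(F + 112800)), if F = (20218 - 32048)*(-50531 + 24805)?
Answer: 481128 - sqrt(148071447917994170631)/30445138 ≈ 4.8073e+5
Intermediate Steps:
F = 304338580 (F = -11830*(-25726) = 304338580)
481128 - sqrt(159748 + (-79841 + 41596)/(F + 112800)) = 481128 - sqrt(159748 + (-79841 + 41596)/(304338580 + 112800)) = 481128 - sqrt(159748 - 38245/304451380) = 481128 - sqrt(159748 - 38245*1/304451380) = 481128 - sqrt(159748 - 7649/60890276) = 481128 - sqrt(9727099802799/60890276) = 481128 - sqrt(148071447917994170631)/30445138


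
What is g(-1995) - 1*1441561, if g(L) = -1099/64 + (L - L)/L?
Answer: -92261003/64 ≈ -1.4416e+6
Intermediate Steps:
g(L) = -1099/64 (g(L) = -1099*1/64 + 0/L = -1099/64 + 0 = -1099/64)
g(-1995) - 1*1441561 = -1099/64 - 1*1441561 = -1099/64 - 1441561 = -92261003/64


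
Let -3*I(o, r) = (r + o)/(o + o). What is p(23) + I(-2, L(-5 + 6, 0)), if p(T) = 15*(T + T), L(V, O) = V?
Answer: 8279/12 ≈ 689.92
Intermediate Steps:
I(o, r) = -(o + r)/(6*o) (I(o, r) = -(r + o)/(3*(o + o)) = -(o + r)/(3*(2*o)) = -(o + r)*1/(2*o)/3 = -(o + r)/(6*o))
p(T) = 30*T (p(T) = 15*(2*T) = 30*T)
p(23) + I(-2, L(-5 + 6, 0)) = 30*23 + (1/6)*(-1*(-2) - (-5 + 6))/(-2) = 690 + (1/6)*(-1/2)*(2 - 1*1) = 690 + (1/6)*(-1/2)*(2 - 1) = 690 + (1/6)*(-1/2)*1 = 690 - 1/12 = 8279/12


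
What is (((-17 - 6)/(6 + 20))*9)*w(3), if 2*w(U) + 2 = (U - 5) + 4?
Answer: 0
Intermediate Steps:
w(U) = -3/2 + U/2 (w(U) = -1 + ((U - 5) + 4)/2 = -1 + ((-5 + U) + 4)/2 = -1 + (-1 + U)/2 = -1 + (-½ + U/2) = -3/2 + U/2)
(((-17 - 6)/(6 + 20))*9)*w(3) = (((-17 - 6)/(6 + 20))*9)*(-3/2 + (½)*3) = (-23/26*9)*(-3/2 + 3/2) = (-23*1/26*9)*0 = -23/26*9*0 = -207/26*0 = 0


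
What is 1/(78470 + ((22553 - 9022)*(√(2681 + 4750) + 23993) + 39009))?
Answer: 324766762/105472089173326453 - 13531*√7431/105472089173326453 ≈ 3.0681e-9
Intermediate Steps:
1/(78470 + ((22553 - 9022)*(√(2681 + 4750) + 23993) + 39009)) = 1/(78470 + (13531*(√7431 + 23993) + 39009)) = 1/(78470 + (13531*(23993 + √7431) + 39009)) = 1/(78470 + ((324649283 + 13531*√7431) + 39009)) = 1/(78470 + (324688292 + 13531*√7431)) = 1/(324766762 + 13531*√7431)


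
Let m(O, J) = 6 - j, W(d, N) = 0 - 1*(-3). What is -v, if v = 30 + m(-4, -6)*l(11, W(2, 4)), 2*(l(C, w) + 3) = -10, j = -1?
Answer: 26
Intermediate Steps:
W(d, N) = 3 (W(d, N) = 0 + 3 = 3)
l(C, w) = -8 (l(C, w) = -3 + (½)*(-10) = -3 - 5 = -8)
m(O, J) = 7 (m(O, J) = 6 - 1*(-1) = 6 + 1 = 7)
v = -26 (v = 30 + 7*(-8) = 30 - 56 = -26)
-v = -1*(-26) = 26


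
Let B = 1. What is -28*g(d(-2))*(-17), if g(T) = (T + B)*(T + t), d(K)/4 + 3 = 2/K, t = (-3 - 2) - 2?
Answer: 164220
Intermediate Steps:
t = -7 (t = -5 - 2 = -7)
d(K) = -12 + 8/K (d(K) = -12 + 4*(2/K) = -12 + 8/K)
g(T) = (1 + T)*(-7 + T) (g(T) = (T + 1)*(T - 7) = (1 + T)*(-7 + T))
-28*g(d(-2))*(-17) = -28*(-7 + (-12 + 8/(-2))**2 - 6*(-12 + 8/(-2)))*(-17) = -28*(-7 + (-12 + 8*(-1/2))**2 - 6*(-12 + 8*(-1/2)))*(-17) = -28*(-7 + (-12 - 4)**2 - 6*(-12 - 4))*(-17) = -28*(-7 + (-16)**2 - 6*(-16))*(-17) = -28*(-7 + 256 + 96)*(-17) = -28*345*(-17) = -9660*(-17) = 164220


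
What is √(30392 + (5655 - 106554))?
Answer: I*√70507 ≈ 265.53*I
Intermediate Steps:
√(30392 + (5655 - 106554)) = √(30392 - 100899) = √(-70507) = I*√70507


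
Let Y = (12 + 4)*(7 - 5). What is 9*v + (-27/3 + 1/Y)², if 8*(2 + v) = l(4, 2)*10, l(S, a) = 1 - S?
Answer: 29377/1024 ≈ 28.688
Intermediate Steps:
Y = 32 (Y = 16*2 = 32)
v = -23/4 (v = -2 + ((1 - 1*4)*10)/8 = -2 + ((1 - 4)*10)/8 = -2 + (-3*10)/8 = -2 + (⅛)*(-30) = -2 - 15/4 = -23/4 ≈ -5.7500)
9*v + (-27/3 + 1/Y)² = 9*(-23/4) + (-27/3 + 1/32)² = -207/4 + (-27*⅓ + 1*(1/32))² = -207/4 + (-9 + 1/32)² = -207/4 + (-287/32)² = -207/4 + 82369/1024 = 29377/1024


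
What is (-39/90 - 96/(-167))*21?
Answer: 4963/1670 ≈ 2.9719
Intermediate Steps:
(-39/90 - 96/(-167))*21 = (-39*1/90 - 96*(-1/167))*21 = (-13/30 + 96/167)*21 = (709/5010)*21 = 4963/1670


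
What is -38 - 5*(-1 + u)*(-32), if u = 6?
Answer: 762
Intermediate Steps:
-38 - 5*(-1 + u)*(-32) = -38 - 5*(-1 + 6)*(-32) = -38 - 5*5*(-32) = -38 - 25*(-32) = -38 + 800 = 762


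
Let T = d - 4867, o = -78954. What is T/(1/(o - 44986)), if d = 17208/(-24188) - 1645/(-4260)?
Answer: 777000743549165/1288011 ≈ 6.0326e+8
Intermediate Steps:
d = -1675841/5152044 (d = 17208*(-1/24188) - 1645*(-1/4260) = -4302/6047 + 329/852 = -1675841/5152044 ≈ -0.32528)
T = -25076673989/5152044 (T = -1675841/5152044 - 4867 = -25076673989/5152044 ≈ -4867.3)
T/(1/(o - 44986)) = -25076673989/(5152044*(1/(-78954 - 44986))) = -25076673989/(5152044*(1/(-123940))) = -25076673989/(5152044*(-1/123940)) = -25076673989/5152044*(-123940) = 777000743549165/1288011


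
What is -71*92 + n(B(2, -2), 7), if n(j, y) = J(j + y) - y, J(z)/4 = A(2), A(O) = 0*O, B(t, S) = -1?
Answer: -6539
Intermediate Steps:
A(O) = 0
J(z) = 0 (J(z) = 4*0 = 0)
n(j, y) = -y (n(j, y) = 0 - y = -y)
-71*92 + n(B(2, -2), 7) = -71*92 - 1*7 = -6532 - 7 = -6539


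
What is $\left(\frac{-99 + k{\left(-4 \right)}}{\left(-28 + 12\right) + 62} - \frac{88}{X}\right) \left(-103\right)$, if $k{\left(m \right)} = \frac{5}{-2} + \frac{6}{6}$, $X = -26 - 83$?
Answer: $\frac{1422739}{10028} \approx 141.88$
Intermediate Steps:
$X = -109$ ($X = -26 - 83 = -109$)
$k{\left(m \right)} = - \frac{3}{2}$ ($k{\left(m \right)} = 5 \left(- \frac{1}{2}\right) + 6 \cdot \frac{1}{6} = - \frac{5}{2} + 1 = - \frac{3}{2}$)
$\left(\frac{-99 + k{\left(-4 \right)}}{\left(-28 + 12\right) + 62} - \frac{88}{X}\right) \left(-103\right) = \left(\frac{-99 - \frac{3}{2}}{\left(-28 + 12\right) + 62} - \frac{88}{-109}\right) \left(-103\right) = \left(- \frac{201}{2 \left(-16 + 62\right)} - - \frac{88}{109}\right) \left(-103\right) = \left(- \frac{201}{2 \cdot 46} + \frac{88}{109}\right) \left(-103\right) = \left(\left(- \frac{201}{2}\right) \frac{1}{46} + \frac{88}{109}\right) \left(-103\right) = \left(- \frac{201}{92} + \frac{88}{109}\right) \left(-103\right) = \left(- \frac{13813}{10028}\right) \left(-103\right) = \frac{1422739}{10028}$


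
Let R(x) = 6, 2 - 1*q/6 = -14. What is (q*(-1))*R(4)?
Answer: -576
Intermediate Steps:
q = 96 (q = 12 - 6*(-14) = 12 + 84 = 96)
(q*(-1))*R(4) = (96*(-1))*6 = -96*6 = -576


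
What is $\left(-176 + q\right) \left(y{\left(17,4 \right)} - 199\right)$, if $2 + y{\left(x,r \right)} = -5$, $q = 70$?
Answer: $21836$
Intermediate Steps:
$y{\left(x,r \right)} = -7$ ($y{\left(x,r \right)} = -2 - 5 = -7$)
$\left(-176 + q\right) \left(y{\left(17,4 \right)} - 199\right) = \left(-176 + 70\right) \left(-7 - 199\right) = \left(-106\right) \left(-206\right) = 21836$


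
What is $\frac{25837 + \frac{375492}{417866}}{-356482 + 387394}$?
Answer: $\frac{5398389667}{6458536896} \approx 0.83585$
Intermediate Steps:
$\frac{25837 + \frac{375492}{417866}}{-356482 + 387394} = \frac{25837 + 375492 \cdot \frac{1}{417866}}{30912} = \left(25837 + \frac{187746}{208933}\right) \frac{1}{30912} = \frac{5398389667}{208933} \cdot \frac{1}{30912} = \frac{5398389667}{6458536896}$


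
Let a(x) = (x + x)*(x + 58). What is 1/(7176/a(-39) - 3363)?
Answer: -19/63989 ≈ -0.00029693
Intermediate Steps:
a(x) = 2*x*(58 + x) (a(x) = (2*x)*(58 + x) = 2*x*(58 + x))
1/(7176/a(-39) - 3363) = 1/(7176/((2*(-39)*(58 - 39))) - 3363) = 1/(7176/((2*(-39)*19)) - 3363) = 1/(7176/(-1482) - 3363) = 1/(7176*(-1/1482) - 3363) = 1/(-92/19 - 3363) = 1/(-63989/19) = -19/63989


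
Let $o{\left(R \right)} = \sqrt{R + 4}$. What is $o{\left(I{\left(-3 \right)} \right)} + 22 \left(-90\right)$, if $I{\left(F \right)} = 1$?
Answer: $-1980 + \sqrt{5} \approx -1977.8$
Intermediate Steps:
$o{\left(R \right)} = \sqrt{4 + R}$
$o{\left(I{\left(-3 \right)} \right)} + 22 \left(-90\right) = \sqrt{4 + 1} + 22 \left(-90\right) = \sqrt{5} - 1980 = -1980 + \sqrt{5}$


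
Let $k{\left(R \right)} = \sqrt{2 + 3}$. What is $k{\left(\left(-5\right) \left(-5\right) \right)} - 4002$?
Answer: $-4002 + \sqrt{5} \approx -3999.8$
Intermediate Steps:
$k{\left(R \right)} = \sqrt{5}$
$k{\left(\left(-5\right) \left(-5\right) \right)} - 4002 = \sqrt{5} - 4002 = -4002 + \sqrt{5}$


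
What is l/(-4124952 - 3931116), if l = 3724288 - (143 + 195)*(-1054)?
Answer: -340045/671339 ≈ -0.50652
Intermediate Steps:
l = 4080540 (l = 3724288 - 338*(-1054) = 3724288 - 1*(-356252) = 3724288 + 356252 = 4080540)
l/(-4124952 - 3931116) = 4080540/(-4124952 - 3931116) = 4080540/(-8056068) = 4080540*(-1/8056068) = -340045/671339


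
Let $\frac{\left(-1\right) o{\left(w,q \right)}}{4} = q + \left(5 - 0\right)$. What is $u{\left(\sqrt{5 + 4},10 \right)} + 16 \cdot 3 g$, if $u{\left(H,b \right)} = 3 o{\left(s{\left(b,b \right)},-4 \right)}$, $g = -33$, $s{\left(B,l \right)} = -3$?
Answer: $-1596$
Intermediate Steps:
$o{\left(w,q \right)} = -20 - 4 q$ ($o{\left(w,q \right)} = - 4 \left(q + \left(5 - 0\right)\right) = - 4 \left(q + \left(5 + 0\right)\right) = - 4 \left(q + 5\right) = - 4 \left(5 + q\right) = -20 - 4 q$)
$u{\left(H,b \right)} = -12$ ($u{\left(H,b \right)} = 3 \left(-20 - -16\right) = 3 \left(-20 + 16\right) = 3 \left(-4\right) = -12$)
$u{\left(\sqrt{5 + 4},10 \right)} + 16 \cdot 3 g = -12 + 16 \cdot 3 \left(-33\right) = -12 + 48 \left(-33\right) = -12 - 1584 = -1596$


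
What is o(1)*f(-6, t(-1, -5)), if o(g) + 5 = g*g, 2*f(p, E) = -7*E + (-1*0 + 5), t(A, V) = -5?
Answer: -80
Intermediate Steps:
f(p, E) = 5/2 - 7*E/2 (f(p, E) = (-7*E + (-1*0 + 5))/2 = (-7*E + (0 + 5))/2 = (-7*E + 5)/2 = (5 - 7*E)/2 = 5/2 - 7*E/2)
o(g) = -5 + g² (o(g) = -5 + g*g = -5 + g²)
o(1)*f(-6, t(-1, -5)) = (-5 + 1²)*(5/2 - 7/2*(-5)) = (-5 + 1)*(5/2 + 35/2) = -4*20 = -80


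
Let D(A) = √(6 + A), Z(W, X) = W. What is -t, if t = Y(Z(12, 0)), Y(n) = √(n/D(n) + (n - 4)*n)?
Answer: -√(96 + 2*√2) ≈ -9.9413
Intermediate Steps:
Y(n) = √(n/√(6 + n) + n*(-4 + n)) (Y(n) = √(n/(√(6 + n)) + (n - 4)*n) = √(n/√(6 + n) + (-4 + n)*n) = √(n/√(6 + n) + n*(-4 + n)))
t = √(96 + 2*√2) (t = √(12*(-4 + 12 + (6 + 12)^(-½))) = √(12*(-4 + 12 + 18^(-½))) = √(12*(-4 + 12 + √2/6)) = √(12*(8 + √2/6)) = √(96 + 2*√2) ≈ 9.9413)
-t = -√(96 + 2*√2)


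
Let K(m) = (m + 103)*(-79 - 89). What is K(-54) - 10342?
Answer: -18574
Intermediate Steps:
K(m) = -17304 - 168*m (K(m) = (103 + m)*(-168) = -17304 - 168*m)
K(-54) - 10342 = (-17304 - 168*(-54)) - 10342 = (-17304 + 9072) - 10342 = -8232 - 10342 = -18574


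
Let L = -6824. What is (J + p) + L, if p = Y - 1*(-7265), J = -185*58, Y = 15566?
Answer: 5277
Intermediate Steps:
J = -10730
p = 22831 (p = 15566 - 1*(-7265) = 15566 + 7265 = 22831)
(J + p) + L = (-10730 + 22831) - 6824 = 12101 - 6824 = 5277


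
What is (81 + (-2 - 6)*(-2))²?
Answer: 9409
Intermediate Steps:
(81 + (-2 - 6)*(-2))² = (81 - 8*(-2))² = (81 + 16)² = 97² = 9409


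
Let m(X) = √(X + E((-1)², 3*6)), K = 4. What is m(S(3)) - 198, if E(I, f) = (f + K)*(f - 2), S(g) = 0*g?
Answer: -198 + 4*√22 ≈ -179.24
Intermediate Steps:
S(g) = 0
E(I, f) = (-2 + f)*(4 + f) (E(I, f) = (f + 4)*(f - 2) = (4 + f)*(-2 + f) = (-2 + f)*(4 + f))
m(X) = √(352 + X) (m(X) = √(X + (-8 + (3*6)² + 2*(3*6))) = √(X + (-8 + 18² + 2*18)) = √(X + (-8 + 324 + 36)) = √(X + 352) = √(352 + X))
m(S(3)) - 198 = √(352 + 0) - 198 = √352 - 198 = 4*√22 - 198 = -198 + 4*√22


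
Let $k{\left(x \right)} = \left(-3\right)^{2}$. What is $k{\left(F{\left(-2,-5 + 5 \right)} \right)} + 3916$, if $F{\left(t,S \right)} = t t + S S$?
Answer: $3925$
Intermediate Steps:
$F{\left(t,S \right)} = S^{2} + t^{2}$ ($F{\left(t,S \right)} = t^{2} + S^{2} = S^{2} + t^{2}$)
$k{\left(x \right)} = 9$
$k{\left(F{\left(-2,-5 + 5 \right)} \right)} + 3916 = 9 + 3916 = 3925$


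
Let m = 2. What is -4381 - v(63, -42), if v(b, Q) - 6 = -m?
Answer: -4385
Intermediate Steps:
v(b, Q) = 4 (v(b, Q) = 6 - 1*2 = 6 - 2 = 4)
-4381 - v(63, -42) = -4381 - 1*4 = -4381 - 4 = -4385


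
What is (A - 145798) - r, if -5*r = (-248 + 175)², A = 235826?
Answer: 455469/5 ≈ 91094.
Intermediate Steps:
r = -5329/5 (r = -(-248 + 175)²/5 = -⅕*(-73)² = -⅕*5329 = -5329/5 ≈ -1065.8)
(A - 145798) - r = (235826 - 145798) - 1*(-5329/5) = 90028 + 5329/5 = 455469/5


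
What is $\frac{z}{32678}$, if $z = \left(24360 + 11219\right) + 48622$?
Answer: $\frac{84201}{32678} \approx 2.5767$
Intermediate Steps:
$z = 84201$ ($z = 35579 + 48622 = 84201$)
$\frac{z}{32678} = \frac{84201}{32678}$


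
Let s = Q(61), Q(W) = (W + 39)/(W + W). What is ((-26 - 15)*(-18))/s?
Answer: 22509/25 ≈ 900.36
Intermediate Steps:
Q(W) = (39 + W)/(2*W) (Q(W) = (39 + W)/((2*W)) = (39 + W)*(1/(2*W)) = (39 + W)/(2*W))
s = 50/61 (s = (½)*(39 + 61)/61 = (½)*(1/61)*100 = 50/61 ≈ 0.81967)
((-26 - 15)*(-18))/s = ((-26 - 15)*(-18))/(50/61) = -41*(-18)*(61/50) = 738*(61/50) = 22509/25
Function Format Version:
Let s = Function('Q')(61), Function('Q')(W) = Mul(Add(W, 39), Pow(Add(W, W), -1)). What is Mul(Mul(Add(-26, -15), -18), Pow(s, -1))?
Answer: Rational(22509, 25) ≈ 900.36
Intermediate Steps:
Function('Q')(W) = Mul(Rational(1, 2), Pow(W, -1), Add(39, W)) (Function('Q')(W) = Mul(Add(39, W), Pow(Mul(2, W), -1)) = Mul(Add(39, W), Mul(Rational(1, 2), Pow(W, -1))) = Mul(Rational(1, 2), Pow(W, -1), Add(39, W)))
s = Rational(50, 61) (s = Mul(Rational(1, 2), Pow(61, -1), Add(39, 61)) = Mul(Rational(1, 2), Rational(1, 61), 100) = Rational(50, 61) ≈ 0.81967)
Mul(Mul(Add(-26, -15), -18), Pow(s, -1)) = Mul(Mul(Add(-26, -15), -18), Pow(Rational(50, 61), -1)) = Mul(Mul(-41, -18), Rational(61, 50)) = Mul(738, Rational(61, 50)) = Rational(22509, 25)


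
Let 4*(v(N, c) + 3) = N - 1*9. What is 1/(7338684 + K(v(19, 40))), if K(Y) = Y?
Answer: 2/14677367 ≈ 1.3626e-7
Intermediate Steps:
v(N, c) = -21/4 + N/4 (v(N, c) = -3 + (N - 1*9)/4 = -3 + (N - 9)/4 = -3 + (-9 + N)/4 = -3 + (-9/4 + N/4) = -21/4 + N/4)
1/(7338684 + K(v(19, 40))) = 1/(7338684 + (-21/4 + (1/4)*19)) = 1/(7338684 + (-21/4 + 19/4)) = 1/(7338684 - 1/2) = 1/(14677367/2) = 2/14677367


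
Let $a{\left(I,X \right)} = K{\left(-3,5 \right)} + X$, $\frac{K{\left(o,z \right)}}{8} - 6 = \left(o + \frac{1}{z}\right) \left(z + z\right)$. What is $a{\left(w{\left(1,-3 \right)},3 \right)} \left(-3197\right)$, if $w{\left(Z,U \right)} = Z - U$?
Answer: $553081$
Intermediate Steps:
$K{\left(o,z \right)} = 48 + 16 z \left(o + \frac{1}{z}\right)$ ($K{\left(o,z \right)} = 48 + 8 \left(o + \frac{1}{z}\right) \left(z + z\right) = 48 + 8 \left(o + \frac{1}{z}\right) 2 z = 48 + 8 \cdot 2 z \left(o + \frac{1}{z}\right) = 48 + 16 z \left(o + \frac{1}{z}\right)$)
$a{\left(I,X \right)} = -176 + X$ ($a{\left(I,X \right)} = \left(64 + 16 \left(-3\right) 5\right) + X = \left(64 - 240\right) + X = -176 + X$)
$a{\left(w{\left(1,-3 \right)},3 \right)} \left(-3197\right) = \left(-176 + 3\right) \left(-3197\right) = \left(-173\right) \left(-3197\right) = 553081$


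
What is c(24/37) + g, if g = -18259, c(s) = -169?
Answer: -18428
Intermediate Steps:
c(24/37) + g = -169 - 18259 = -18428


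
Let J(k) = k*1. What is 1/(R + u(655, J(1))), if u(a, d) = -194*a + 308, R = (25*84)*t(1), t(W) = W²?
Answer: -1/124662 ≈ -8.0217e-6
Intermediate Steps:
J(k) = k
R = 2100 (R = (25*84)*1² = 2100*1 = 2100)
u(a, d) = 308 - 194*a
1/(R + u(655, J(1))) = 1/(2100 + (308 - 194*655)) = 1/(2100 + (308 - 127070)) = 1/(2100 - 126762) = 1/(-124662) = -1/124662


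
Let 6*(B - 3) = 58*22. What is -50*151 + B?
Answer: -22003/3 ≈ -7334.3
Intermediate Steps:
B = 647/3 (B = 3 + (58*22)/6 = 3 + (1/6)*1276 = 3 + 638/3 = 647/3 ≈ 215.67)
-50*151 + B = -50*151 + 647/3 = -7550 + 647/3 = -22003/3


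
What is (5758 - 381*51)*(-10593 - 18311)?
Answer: 395204392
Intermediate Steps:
(5758 - 381*51)*(-10593 - 18311) = (5758 - 19431)*(-28904) = -13673*(-28904) = 395204392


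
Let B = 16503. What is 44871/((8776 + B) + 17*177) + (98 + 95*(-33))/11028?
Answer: 102231683/77990016 ≈ 1.3108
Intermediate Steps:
44871/((8776 + B) + 17*177) + (98 + 95*(-33))/11028 = 44871/((8776 + 16503) + 17*177) + (98 + 95*(-33))/11028 = 44871/(25279 + 3009) + (98 - 3135)*(1/11028) = 44871/28288 - 3037*1/11028 = 44871*(1/28288) - 3037/11028 = 44871/28288 - 3037/11028 = 102231683/77990016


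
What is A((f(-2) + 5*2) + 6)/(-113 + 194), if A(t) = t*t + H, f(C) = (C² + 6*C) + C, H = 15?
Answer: 17/27 ≈ 0.62963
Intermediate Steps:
f(C) = C² + 7*C
A(t) = 15 + t² (A(t) = t*t + 15 = t² + 15 = 15 + t²)
A((f(-2) + 5*2) + 6)/(-113 + 194) = (15 + ((-2*(7 - 2) + 5*2) + 6)²)/(-113 + 194) = (15 + ((-2*5 + 10) + 6)²)/81 = (15 + ((-10 + 10) + 6)²)/81 = (15 + (0 + 6)²)/81 = (15 + 6²)/81 = (15 + 36)/81 = (1/81)*51 = 17/27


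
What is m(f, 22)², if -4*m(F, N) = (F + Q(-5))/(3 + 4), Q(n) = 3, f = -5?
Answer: 1/196 ≈ 0.0051020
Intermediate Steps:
m(F, N) = -3/28 - F/28 (m(F, N) = -(F + 3)/(4*(3 + 4)) = -(3 + F)/(4*7) = -(3/7 + F/7)/4 = -3/28 - F/28)
m(f, 22)² = (-3/28 - 1/28*(-5))² = (-3/28 + 5/28)² = (1/14)² = 1/196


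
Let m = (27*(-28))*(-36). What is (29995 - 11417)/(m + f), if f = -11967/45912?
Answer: 284317712/416509675 ≈ 0.68262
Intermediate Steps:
m = 27216 (m = -756*(-36) = 27216)
f = -3989/15304 (f = -11967*1/45912 = -3989/15304 ≈ -0.26065)
(29995 - 11417)/(m + f) = (29995 - 11417)/(27216 - 3989/15304) = 18578/(416509675/15304) = 18578*(15304/416509675) = 284317712/416509675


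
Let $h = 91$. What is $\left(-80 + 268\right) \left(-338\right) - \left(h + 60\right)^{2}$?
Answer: $-86345$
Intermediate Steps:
$\left(-80 + 268\right) \left(-338\right) - \left(h + 60\right)^{2} = \left(-80 + 268\right) \left(-338\right) - \left(91 + 60\right)^{2} = 188 \left(-338\right) - 151^{2} = -63544 - 22801 = -86345$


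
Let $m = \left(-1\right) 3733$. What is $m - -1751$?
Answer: $-1982$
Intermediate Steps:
$m = -3733$
$m - -1751 = -3733 - -1751 = -3733 + 1751 = -1982$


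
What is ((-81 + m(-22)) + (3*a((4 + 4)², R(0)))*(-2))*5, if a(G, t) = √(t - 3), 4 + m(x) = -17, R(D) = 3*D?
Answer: -510 - 30*I*√3 ≈ -510.0 - 51.962*I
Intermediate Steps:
m(x) = -21 (m(x) = -4 - 17 = -21)
a(G, t) = √(-3 + t)
((-81 + m(-22)) + (3*a((4 + 4)², R(0)))*(-2))*5 = ((-81 - 21) + (3*√(-3 + 3*0))*(-2))*5 = (-102 + (3*√(-3 + 0))*(-2))*5 = (-102 + (3*√(-3))*(-2))*5 = (-102 + (3*(I*√3))*(-2))*5 = (-102 + (3*I*√3)*(-2))*5 = (-102 - 6*I*√3)*5 = -510 - 30*I*√3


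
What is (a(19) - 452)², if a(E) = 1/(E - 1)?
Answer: 66178225/324 ≈ 2.0425e+5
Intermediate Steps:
a(E) = 1/(-1 + E)
(a(19) - 452)² = (1/(-1 + 19) - 452)² = (1/18 - 452)² = (-8135/18)² = 66178225/324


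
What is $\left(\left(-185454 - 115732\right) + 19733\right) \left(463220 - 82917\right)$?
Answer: $-107037420259$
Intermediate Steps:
$\left(\left(-185454 - 115732\right) + 19733\right) \left(463220 - 82917\right) = \left(-301186 + 19733\right) 380303 = \left(-281453\right) 380303 = -107037420259$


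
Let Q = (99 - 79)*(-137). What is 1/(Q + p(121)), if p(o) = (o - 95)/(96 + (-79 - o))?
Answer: -4/10961 ≈ -0.00036493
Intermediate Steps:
Q = -2740 (Q = 20*(-137) = -2740)
p(o) = (-95 + o)/(17 - o)
1/(Q + p(121)) = 1/(-2740 + (95 - 1*121)/(-17 + 121)) = 1/(-2740 + (95 - 121)/104) = 1/(-2740 + (1/104)*(-26)) = 1/(-2740 - ¼) = 1/(-10961/4) = -4/10961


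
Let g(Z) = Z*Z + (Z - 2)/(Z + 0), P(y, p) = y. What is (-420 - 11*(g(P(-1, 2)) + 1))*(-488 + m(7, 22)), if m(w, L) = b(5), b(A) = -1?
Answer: 232275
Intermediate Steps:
m(w, L) = -1
g(Z) = Z**2 + (-2 + Z)/Z
(-420 - 11*(g(P(-1, 2)) + 1))*(-488 + m(7, 22)) = (-420 - 11*((-2 - 1 + (-1)**3)/(-1) + 1))*(-488 - 1) = (-420 - 11*(-(-2 - 1 - 1) + 1))*(-489) = (-420 - 11*(-1*(-4) + 1))*(-489) = (-420 - 11*(4 + 1))*(-489) = (-420 - 11*5)*(-489) = (-420 - 55)*(-489) = -475*(-489) = 232275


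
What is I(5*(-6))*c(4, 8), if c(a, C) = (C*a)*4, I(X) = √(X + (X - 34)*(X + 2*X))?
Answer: 128*√5730 ≈ 9689.2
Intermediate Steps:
I(X) = √(X + 3*X*(-34 + X)) (I(X) = √(X + (-34 + X)*(3*X)) = √(X + 3*X*(-34 + X)))
c(a, C) = 4*C*a
I(5*(-6))*c(4, 8) = √((5*(-6))*(-101 + 3*(5*(-6))))*(4*8*4) = √(-30*(-101 + 3*(-30)))*128 = √(-30*(-101 - 90))*128 = √(-30*(-191))*128 = √5730*128 = 128*√5730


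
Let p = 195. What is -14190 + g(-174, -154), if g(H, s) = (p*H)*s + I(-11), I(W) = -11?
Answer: 5211019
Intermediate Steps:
g(H, s) = -11 + 195*H*s (g(H, s) = (195*H)*s - 11 = 195*H*s - 11 = -11 + 195*H*s)
-14190 + g(-174, -154) = -14190 + (-11 + 195*(-174)*(-154)) = -14190 + (-11 + 5225220) = -14190 + 5225209 = 5211019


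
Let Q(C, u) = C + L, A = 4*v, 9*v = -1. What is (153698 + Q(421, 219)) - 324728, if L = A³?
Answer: -124374025/729 ≈ -1.7061e+5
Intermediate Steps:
v = -⅑ (v = (⅑)*(-1) = -⅑ ≈ -0.11111)
A = -4/9 (A = 4*(-⅑) = -4/9 ≈ -0.44444)
L = -64/729 (L = (-4/9)³ = -64/729 ≈ -0.087791)
Q(C, u) = -64/729 + C (Q(C, u) = C - 64/729 = -64/729 + C)
(153698 + Q(421, 219)) - 324728 = (153698 + (-64/729 + 421)) - 324728 = (153698 + 306845/729) - 324728 = 112352687/729 - 324728 = -124374025/729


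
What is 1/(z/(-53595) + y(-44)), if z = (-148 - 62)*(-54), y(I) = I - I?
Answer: -397/84 ≈ -4.7262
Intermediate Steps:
y(I) = 0
z = 11340 (z = -210*(-54) = 11340)
1/(z/(-53595) + y(-44)) = 1/(11340/(-53595) + 0) = 1/(11340*(-1/53595) + 0) = 1/(-84/397 + 0) = 1/(-84/397) = -397/84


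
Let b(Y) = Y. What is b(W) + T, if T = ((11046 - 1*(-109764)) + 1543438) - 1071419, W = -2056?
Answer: 590773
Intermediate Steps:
T = 592829 (T = ((11046 + 109764) + 1543438) - 1071419 = (120810 + 1543438) - 1071419 = 1664248 - 1071419 = 592829)
b(W) + T = -2056 + 592829 = 590773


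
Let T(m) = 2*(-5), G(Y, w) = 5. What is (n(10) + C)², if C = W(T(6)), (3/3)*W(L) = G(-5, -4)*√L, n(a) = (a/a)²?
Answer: -249 + 10*I*√10 ≈ -249.0 + 31.623*I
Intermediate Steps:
n(a) = 1 (n(a) = 1² = 1)
T(m) = -10
W(L) = 5*√L
C = 5*I*√10 (C = 5*√(-10) = 5*(I*√10) = 5*I*√10 ≈ 15.811*I)
(n(10) + C)² = (1 + 5*I*√10)²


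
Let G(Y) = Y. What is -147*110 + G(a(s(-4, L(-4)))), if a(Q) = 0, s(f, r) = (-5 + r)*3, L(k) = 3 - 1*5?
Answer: -16170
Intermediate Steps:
L(k) = -2 (L(k) = 3 - 5 = -2)
s(f, r) = -15 + 3*r
-147*110 + G(a(s(-4, L(-4)))) = -147*110 + 0 = -16170 + 0 = -16170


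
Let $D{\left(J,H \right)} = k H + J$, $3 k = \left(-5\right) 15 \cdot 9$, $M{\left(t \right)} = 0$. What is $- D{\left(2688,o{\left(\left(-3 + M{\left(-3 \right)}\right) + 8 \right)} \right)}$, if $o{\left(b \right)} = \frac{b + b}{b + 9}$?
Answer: $- \frac{17691}{7} \approx -2527.3$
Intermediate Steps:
$k = -225$ ($k = \frac{\left(-5\right) 15 \cdot 9}{3} = \frac{\left(-75\right) 9}{3} = \frac{1}{3} \left(-675\right) = -225$)
$o{\left(b \right)} = \frac{2 b}{9 + b}$
$D{\left(J,H \right)} = J - 225 H$ ($D{\left(J,H \right)} = - 225 H + J = J - 225 H$)
$- D{\left(2688,o{\left(\left(-3 + M{\left(-3 \right)}\right) + 8 \right)} \right)} = - (2688 - 225 \frac{2 \left(\left(-3 + 0\right) + 8\right)}{9 + \left(\left(-3 + 0\right) + 8\right)}) = - (2688 - 225 \frac{2 \left(-3 + 8\right)}{9 + \left(-3 + 8\right)}) = - (2688 - 225 \cdot 2 \cdot 5 \frac{1}{9 + 5}) = - (2688 - 225 \cdot 2 \cdot 5 \cdot \frac{1}{14}) = - (2688 - \frac{1125}{7}) = \left(-1\right) \frac{17691}{7} = - \frac{17691}{7}$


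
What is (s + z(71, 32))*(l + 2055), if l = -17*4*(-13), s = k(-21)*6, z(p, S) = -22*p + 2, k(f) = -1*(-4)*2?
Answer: -4443768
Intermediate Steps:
k(f) = 8 (k(f) = 4*2 = 8)
z(p, S) = 2 - 22*p
s = 48 (s = 8*6 = 48)
l = 884 (l = -68*(-13) = 884)
(s + z(71, 32))*(l + 2055) = (48 + (2 - 22*71))*(884 + 2055) = (48 + (2 - 1562))*2939 = (48 - 1560)*2939 = -1512*2939 = -4443768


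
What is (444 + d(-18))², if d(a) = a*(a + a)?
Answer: 1192464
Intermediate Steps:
d(a) = 2*a² (d(a) = a*(2*a) = 2*a²)
(444 + d(-18))² = (444 + 2*(-18)²)² = (444 + 2*324)² = (444 + 648)² = 1092² = 1192464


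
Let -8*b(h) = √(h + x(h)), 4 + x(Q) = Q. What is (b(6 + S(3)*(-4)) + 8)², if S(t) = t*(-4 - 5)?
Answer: (16 - √14)²/4 ≈ 37.567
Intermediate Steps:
S(t) = -9*t (S(t) = t*(-9) = -9*t)
x(Q) = -4 + Q
b(h) = -√(-4 + 2*h)/8 (b(h) = -√(h + (-4 + h))/8 = -√(-4 + 2*h)/8)
(b(6 + S(3)*(-4)) + 8)² = (-√(-4 + 2*(6 - 9*3*(-4)))/8 + 8)² = (-√(-4 + 2*(6 - 27*(-4)))/8 + 8)² = (-√(-4 + 2*(6 + 108))/8 + 8)² = (-√(-4 + 2*114)/8 + 8)² = (-√(-4 + 228)/8 + 8)² = (-√14/2 + 8)² = (8 - √14/2)²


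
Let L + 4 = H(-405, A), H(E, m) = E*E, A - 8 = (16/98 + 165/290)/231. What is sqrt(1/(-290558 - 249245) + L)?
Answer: sqrt(47793632856991186)/539803 ≈ 405.00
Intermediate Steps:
A = 5254097/656502 (A = 8 + (16/98 + 165/290)/231 = 8 + (16*(1/98) + 165*(1/290))*(1/231) = 8 + (8/49 + 33/58)*(1/231) = 8 + (2081/2842)*(1/231) = 8 + 2081/656502 = 5254097/656502 ≈ 8.0032)
H(E, m) = E**2
L = 164021 (L = -4 + (-405)**2 = -4 + 164025 = 164021)
sqrt(1/(-290558 - 249245) + L) = sqrt(1/(-290558 - 249245) + 164021) = sqrt(1/(-539803) + 164021) = sqrt(-1/539803 + 164021) = sqrt(88539027862/539803) = sqrt(47793632856991186)/539803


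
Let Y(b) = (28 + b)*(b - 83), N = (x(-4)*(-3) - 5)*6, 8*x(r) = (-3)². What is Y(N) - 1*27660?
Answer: -395123/16 ≈ -24695.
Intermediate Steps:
x(r) = 9/8 (x(r) = (⅛)*(-3)² = (⅛)*9 = 9/8)
N = -201/4 (N = ((9/8)*(-3) - 5)*6 = (-27/8 - 5)*6 = -67/8*6 = -201/4 ≈ -50.250)
Y(b) = (-83 + b)*(28 + b) (Y(b) = (28 + b)*(-83 + b) = (-83 + b)*(28 + b))
Y(N) - 1*27660 = (-2324 + (-201/4)² - 55*(-201/4)) - 1*27660 = (-2324 + 40401/16 + 11055/4) - 27660 = 47437/16 - 27660 = -395123/16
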